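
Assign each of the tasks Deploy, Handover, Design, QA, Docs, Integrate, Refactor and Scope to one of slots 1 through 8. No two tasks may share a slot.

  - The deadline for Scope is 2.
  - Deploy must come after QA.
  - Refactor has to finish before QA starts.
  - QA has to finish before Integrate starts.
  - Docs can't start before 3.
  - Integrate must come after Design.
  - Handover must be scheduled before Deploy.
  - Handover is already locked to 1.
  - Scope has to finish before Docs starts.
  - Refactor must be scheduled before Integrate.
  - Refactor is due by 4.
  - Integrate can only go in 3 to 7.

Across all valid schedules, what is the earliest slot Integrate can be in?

Integrate is available from 3; Integrate's own window allows nothing later than 7.
Integrate at 6 is achievable: Integrate -> 6, Refactor -> 3, Scope -> 2, Design -> 5, Deploy -> 8, QA -> 4, Handover -> 1, Docs -> 7.
Nothing earlier works — the capacity limit rule out every slot before 6.

6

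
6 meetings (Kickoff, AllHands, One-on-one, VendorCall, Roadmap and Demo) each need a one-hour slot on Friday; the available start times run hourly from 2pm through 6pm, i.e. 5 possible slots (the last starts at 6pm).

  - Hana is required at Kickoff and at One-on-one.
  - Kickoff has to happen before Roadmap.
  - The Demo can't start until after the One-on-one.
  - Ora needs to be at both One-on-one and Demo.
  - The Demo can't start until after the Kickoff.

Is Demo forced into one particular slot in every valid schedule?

Demo can be 4pm (e.g. Kickoff in 2pm; Roadmap in 3pm; AllHands in 2pm; VendorCall in 2pm; One-on-one in 3pm; Demo in 4pm) or 5pm (e.g. Demo in 5pm; One-on-one in 3pm; Kickoff in 2pm; AllHands in 2pm; VendorCall in 2pm; Roadmap in 3pm).

No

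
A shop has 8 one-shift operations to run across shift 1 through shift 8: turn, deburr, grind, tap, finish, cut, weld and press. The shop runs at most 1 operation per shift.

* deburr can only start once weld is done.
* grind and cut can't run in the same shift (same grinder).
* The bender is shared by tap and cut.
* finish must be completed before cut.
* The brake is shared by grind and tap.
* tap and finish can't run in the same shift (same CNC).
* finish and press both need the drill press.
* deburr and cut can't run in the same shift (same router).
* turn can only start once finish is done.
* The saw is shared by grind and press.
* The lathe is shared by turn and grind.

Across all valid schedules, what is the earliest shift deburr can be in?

shift 2

Precedence pushes deburr to at least shift 2.
deburr at shift 2 is achievable: deburr -> shift 2, grind -> shift 6, cut -> shift 5, press -> shift 8, finish -> shift 3, weld -> shift 1, tap -> shift 7, turn -> shift 4.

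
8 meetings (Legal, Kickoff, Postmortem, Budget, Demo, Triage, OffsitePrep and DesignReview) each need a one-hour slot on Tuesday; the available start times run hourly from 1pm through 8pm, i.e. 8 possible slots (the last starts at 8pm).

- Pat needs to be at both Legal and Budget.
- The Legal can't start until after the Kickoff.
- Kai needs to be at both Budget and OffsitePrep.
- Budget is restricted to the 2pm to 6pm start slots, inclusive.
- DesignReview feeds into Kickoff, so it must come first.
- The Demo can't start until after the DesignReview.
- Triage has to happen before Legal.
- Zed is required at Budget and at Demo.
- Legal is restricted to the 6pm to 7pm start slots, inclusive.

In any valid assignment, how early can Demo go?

Precedence pushes Demo to at least 2pm.
Demo at 2pm is achievable: OffsitePrep in 1pm, Legal in 6pm, Triage in 1pm, DesignReview in 1pm, Kickoff in 2pm, Budget in 3pm, Demo in 2pm, Postmortem in 1pm.

2pm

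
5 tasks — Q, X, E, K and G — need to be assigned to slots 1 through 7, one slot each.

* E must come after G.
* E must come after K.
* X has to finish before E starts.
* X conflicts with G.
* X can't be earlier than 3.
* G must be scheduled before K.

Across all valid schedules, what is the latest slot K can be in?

6

Precedence pushes K to at least 2; downstream work caps K at 6.
K at 6 is achievable: X -> 3, G -> 1, K -> 6, Q -> 1, E -> 7.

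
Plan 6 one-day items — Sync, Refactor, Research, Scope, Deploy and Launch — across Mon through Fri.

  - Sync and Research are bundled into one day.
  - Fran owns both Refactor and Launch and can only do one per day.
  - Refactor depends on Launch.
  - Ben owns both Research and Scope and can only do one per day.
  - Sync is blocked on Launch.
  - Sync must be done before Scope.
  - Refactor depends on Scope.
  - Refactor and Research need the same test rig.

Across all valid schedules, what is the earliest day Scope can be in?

Wed

Precedence pushes Scope to at least Wed; downstream work caps Scope at Thu.
Scope at Wed is achievable: Research -> Tue; Refactor -> Thu; Sync -> Tue; Deploy -> Mon; Scope -> Wed; Launch -> Mon.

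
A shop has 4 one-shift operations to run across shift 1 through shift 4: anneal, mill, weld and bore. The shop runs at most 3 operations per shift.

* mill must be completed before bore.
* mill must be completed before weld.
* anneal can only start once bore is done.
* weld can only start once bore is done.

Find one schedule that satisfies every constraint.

bore -> shift 2; weld -> shift 3; mill -> shift 1; anneal -> shift 3

Checking: bore(shift 2) before anneal(shift 3); mill(shift 1) before bore(shift 2); mill(shift 1) before weld(shift 3); bore(shift 2) before weld(shift 3); max 2 per shift (cap 3).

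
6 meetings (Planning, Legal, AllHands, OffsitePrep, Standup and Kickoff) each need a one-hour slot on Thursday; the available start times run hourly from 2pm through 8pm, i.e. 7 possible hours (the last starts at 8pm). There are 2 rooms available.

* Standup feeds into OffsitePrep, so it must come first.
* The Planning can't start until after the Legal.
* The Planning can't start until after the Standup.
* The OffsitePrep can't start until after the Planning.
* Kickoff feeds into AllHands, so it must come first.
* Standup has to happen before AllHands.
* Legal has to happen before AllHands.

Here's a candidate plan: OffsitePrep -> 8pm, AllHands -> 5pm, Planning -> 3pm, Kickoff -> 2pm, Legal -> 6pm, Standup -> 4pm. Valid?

No. The Planning can't start until after the Legal is not satisfied.

Standup has to happen before AllHands — holds.
The Planning can't start until after the Legal — violated.
Legal has to happen before AllHands — violated.
The Planning can't start until after the Standup — violated.
Kickoff feeds into AllHands, so it must come first — holds.
The OffsitePrep can't start until after the Planning — holds.
There are 2 rooms available — holds.
Standup feeds into OffsitePrep, so it must come first — holds.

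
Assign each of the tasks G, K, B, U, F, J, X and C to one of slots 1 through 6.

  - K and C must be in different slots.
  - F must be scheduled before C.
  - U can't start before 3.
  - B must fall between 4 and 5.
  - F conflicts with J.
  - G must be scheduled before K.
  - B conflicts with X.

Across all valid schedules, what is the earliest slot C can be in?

Precedence pushes C to at least 2.
C at 2 is achievable: U=3; G=1; J=2; F=1; X=1; C=2; K=3; B=4.

2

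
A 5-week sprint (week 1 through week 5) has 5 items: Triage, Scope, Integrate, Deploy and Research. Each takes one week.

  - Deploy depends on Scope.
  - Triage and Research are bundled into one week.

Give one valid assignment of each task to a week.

Triage in week 1, Deploy in week 2, Integrate in week 1, Research in week 1, Scope in week 1

Checking: Scope(week 1) before Deploy(week 2); Triage = Research = week 1.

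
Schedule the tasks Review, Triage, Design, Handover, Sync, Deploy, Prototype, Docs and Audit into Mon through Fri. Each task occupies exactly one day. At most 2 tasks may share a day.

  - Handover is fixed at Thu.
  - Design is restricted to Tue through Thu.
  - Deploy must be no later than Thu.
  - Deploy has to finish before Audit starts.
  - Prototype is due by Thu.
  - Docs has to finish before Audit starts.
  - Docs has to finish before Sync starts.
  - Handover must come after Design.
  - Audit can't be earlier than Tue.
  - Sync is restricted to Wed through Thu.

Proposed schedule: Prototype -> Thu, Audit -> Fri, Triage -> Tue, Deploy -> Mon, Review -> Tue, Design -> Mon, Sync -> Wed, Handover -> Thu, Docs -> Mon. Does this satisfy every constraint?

No. Design is restricted to Tue through Thu is not satisfied.

Design is restricted to Tue through Thu — violated.
At most 2 tasks may share a day — violated.
Sync is restricted to Wed through Thu — holds.
Docs has to finish before Audit starts — holds.
Docs has to finish before Sync starts — holds.
Prototype is due by Thu — holds.
Audit can't be earlier than Tue — holds.
Handover is fixed at Thu — holds.
Deploy has to finish before Audit starts — holds.
Deploy must be no later than Thu — holds.
Handover must come after Design — holds.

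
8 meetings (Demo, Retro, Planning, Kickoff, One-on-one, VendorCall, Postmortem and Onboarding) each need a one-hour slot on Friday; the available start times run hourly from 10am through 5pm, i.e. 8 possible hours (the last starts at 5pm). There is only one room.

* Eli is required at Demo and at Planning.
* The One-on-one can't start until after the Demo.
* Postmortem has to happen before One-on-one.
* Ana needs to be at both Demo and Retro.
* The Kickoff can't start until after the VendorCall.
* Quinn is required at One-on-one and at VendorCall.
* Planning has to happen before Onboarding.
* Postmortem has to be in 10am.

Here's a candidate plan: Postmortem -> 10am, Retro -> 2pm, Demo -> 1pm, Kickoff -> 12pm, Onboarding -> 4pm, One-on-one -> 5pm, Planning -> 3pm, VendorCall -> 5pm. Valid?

The One-on-one can't start until after the Demo — holds.
The Kickoff can't start until after the VendorCall — violated.
Planning has to happen before Onboarding — holds.
Eli is required at Demo and at Planning — holds.
Ana needs to be at both Demo and Retro — holds.
There is only one room — violated.
Postmortem has to happen before One-on-one — holds.
Quinn is required at One-on-one and at VendorCall — violated.
Postmortem has to be in 10am — holds.

No — it violates: Quinn is required at One-on-one and at VendorCall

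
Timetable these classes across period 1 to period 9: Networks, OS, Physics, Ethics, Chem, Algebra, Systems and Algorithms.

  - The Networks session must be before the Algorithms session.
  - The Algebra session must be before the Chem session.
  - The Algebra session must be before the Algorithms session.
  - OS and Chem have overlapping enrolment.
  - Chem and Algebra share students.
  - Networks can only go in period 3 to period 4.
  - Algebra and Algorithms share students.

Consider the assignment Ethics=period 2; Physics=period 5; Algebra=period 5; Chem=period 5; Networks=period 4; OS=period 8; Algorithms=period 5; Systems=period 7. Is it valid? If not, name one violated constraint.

Invalid. Chem and Algebra share students.

Chem and Algebra share students — violated.
The Algebra session must be before the Chem session — violated.
The Networks session must be before the Algorithms session — holds.
Algebra and Algorithms share students — violated.
Networks can only go in period 3 to period 4 — holds.
The Algebra session must be before the Algorithms session — violated.
OS and Chem have overlapping enrolment — holds.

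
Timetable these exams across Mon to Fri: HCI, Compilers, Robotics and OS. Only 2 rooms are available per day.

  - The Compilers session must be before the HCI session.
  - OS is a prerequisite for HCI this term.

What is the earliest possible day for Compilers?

Mon

Downstream work caps Compilers at Thu.
Compilers at Mon is achievable: Robotics in Tue; HCI in Tue; Compilers in Mon; OS in Mon.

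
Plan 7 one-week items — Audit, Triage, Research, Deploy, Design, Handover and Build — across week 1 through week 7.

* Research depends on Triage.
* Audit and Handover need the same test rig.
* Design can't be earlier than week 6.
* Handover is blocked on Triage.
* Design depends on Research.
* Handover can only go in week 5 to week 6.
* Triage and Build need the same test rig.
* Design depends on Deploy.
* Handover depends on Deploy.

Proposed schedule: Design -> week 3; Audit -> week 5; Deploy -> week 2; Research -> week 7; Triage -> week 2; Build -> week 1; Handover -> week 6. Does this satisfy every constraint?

No. Design depends on Research is not satisfied.

Triage and Build need the same test rig — holds.
Handover can only go in week 5 to week 6 — holds.
Audit and Handover need the same test rig — holds.
Research depends on Triage — holds.
Design can't be earlier than week 6 — violated.
Design depends on Research — violated.
Design depends on Deploy — holds.
Handover is blocked on Triage — holds.
Handover depends on Deploy — holds.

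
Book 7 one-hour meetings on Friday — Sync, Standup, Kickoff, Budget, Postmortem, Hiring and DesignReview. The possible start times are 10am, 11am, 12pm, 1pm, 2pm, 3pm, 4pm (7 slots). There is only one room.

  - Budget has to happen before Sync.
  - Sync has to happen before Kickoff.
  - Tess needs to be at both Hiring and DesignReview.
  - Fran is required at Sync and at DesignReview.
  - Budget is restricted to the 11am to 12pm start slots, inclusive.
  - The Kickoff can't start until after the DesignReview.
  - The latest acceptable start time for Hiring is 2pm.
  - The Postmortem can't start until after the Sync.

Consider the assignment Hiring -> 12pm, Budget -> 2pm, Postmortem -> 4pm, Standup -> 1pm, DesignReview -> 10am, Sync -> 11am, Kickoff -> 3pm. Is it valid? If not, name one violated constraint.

No — it violates: Budget has to happen before Sync

Fran is required at Sync and at DesignReview — holds.
Tess needs to be at both Hiring and DesignReview — holds.
The Kickoff can't start until after the DesignReview — holds.
The Postmortem can't start until after the Sync — holds.
There is only one room — holds.
Sync has to happen before Kickoff — holds.
Budget has to happen before Sync — violated.
Budget is restricted to the 11am to 12pm start slots, inclusive — violated.
The latest acceptable start time for Hiring is 2pm — holds.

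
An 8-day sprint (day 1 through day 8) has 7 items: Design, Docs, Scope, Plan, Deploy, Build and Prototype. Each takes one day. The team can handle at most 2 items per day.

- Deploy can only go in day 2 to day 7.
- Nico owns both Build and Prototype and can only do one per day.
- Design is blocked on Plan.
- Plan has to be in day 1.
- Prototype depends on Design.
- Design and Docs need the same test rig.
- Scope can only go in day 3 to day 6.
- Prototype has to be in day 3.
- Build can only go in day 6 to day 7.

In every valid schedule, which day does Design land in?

day 2

Plan is fixed at day 1 and must come before Design, so Design is at least day 2.
Prototype is fixed at day 3 and must come after Design, so Design is at most day 2.
So Design must be day 2.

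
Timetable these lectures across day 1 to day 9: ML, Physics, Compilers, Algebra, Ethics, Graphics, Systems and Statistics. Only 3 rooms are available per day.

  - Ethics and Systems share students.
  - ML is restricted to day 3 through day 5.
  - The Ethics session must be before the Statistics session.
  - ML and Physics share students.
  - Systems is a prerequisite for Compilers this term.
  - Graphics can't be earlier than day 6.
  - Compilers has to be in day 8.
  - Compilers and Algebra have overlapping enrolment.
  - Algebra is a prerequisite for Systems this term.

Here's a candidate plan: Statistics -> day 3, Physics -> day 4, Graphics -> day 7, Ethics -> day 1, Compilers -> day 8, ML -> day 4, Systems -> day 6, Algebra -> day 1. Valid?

The Ethics session must be before the Statistics session — holds.
Compilers has to be in day 8 — holds.
Graphics can't be earlier than day 6 — holds.
ML and Physics share students — violated.
Ethics and Systems share students — holds.
Systems is a prerequisite for Compilers this term — holds.
Algebra is a prerequisite for Systems this term — holds.
Compilers and Algebra have overlapping enrolment — holds.
ML is restricted to day 3 through day 5 — holds.
Only 3 rooms are available per day — holds.

No — it violates: ML and Physics share students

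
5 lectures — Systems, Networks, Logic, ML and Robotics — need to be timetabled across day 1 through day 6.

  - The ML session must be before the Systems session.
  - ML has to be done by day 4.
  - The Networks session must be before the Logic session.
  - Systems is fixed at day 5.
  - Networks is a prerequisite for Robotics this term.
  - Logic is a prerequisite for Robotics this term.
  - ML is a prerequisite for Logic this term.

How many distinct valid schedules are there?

50

Splitting on Networks: it can be day 1 (20), day 2 (16), day 3 (10), day 4 (4). Listing each branch's schedules as (Systems, Logic, ML, Robotics) by day number:
Networks=day 1: (5,2,1,3) (5,2,1,4) (5,2,1,5) (5,2,1,6) (5,3,1,4) (5,3,1,5) (5,3,1,6) (5,3,2,4) (5,3,2,5) (5,3,2,6) (5,4,1,5) (5,4,1,6) (5,4,2,5) (5,4,2,6) (5,4,3,5) (5,4,3,6) (5,5,1,6) (5,5,2,6) (5,5,3,6) (5,5,4,6) — 20.
Networks=day 2: (5,3,1,4) (5,3,1,5) (5,3,1,6) (5,3,2,4) (5,3,2,5) (5,3,2,6) (5,4,1,5) (5,4,1,6) (5,4,2,5) (5,4,2,6) (5,4,3,5) (5,4,3,6) (5,5,1,6) (5,5,2,6) (5,5,3,6) (5,5,4,6) — 16.
Networks=day 3: (5,4,1,5) (5,4,1,6) (5,4,2,5) (5,4,2,6) (5,4,3,5) (5,4,3,6) (5,5,1,6) (5,5,2,6) (5,5,3,6) (5,5,4,6) — 10.
Networks=day 4: (5,5,1,6) (5,5,2,6) (5,5,3,6) (5,5,4,6) — 4.
Summing: 20 + 16 + 10 + 4 = 50.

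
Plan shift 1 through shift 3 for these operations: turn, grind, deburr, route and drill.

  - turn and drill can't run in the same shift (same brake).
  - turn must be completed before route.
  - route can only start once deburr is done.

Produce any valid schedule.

deburr in shift 1; route in shift 2; turn in shift 1; grind in shift 1; drill in shift 2

Checking: turn(shift 1) before route(shift 2); deburr(shift 1) before route(shift 2); turn(shift 1) != drill(shift 2).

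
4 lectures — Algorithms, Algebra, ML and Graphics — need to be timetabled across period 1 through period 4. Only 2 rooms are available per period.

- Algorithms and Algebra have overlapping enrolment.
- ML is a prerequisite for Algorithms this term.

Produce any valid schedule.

Algorithms -> period 2; Algebra -> period 1; ML -> period 1; Graphics -> period 2

Checking: ML(period 1) before Algorithms(period 2); Algorithms(period 2) != Algebra(period 1); max 2 per period (cap 2).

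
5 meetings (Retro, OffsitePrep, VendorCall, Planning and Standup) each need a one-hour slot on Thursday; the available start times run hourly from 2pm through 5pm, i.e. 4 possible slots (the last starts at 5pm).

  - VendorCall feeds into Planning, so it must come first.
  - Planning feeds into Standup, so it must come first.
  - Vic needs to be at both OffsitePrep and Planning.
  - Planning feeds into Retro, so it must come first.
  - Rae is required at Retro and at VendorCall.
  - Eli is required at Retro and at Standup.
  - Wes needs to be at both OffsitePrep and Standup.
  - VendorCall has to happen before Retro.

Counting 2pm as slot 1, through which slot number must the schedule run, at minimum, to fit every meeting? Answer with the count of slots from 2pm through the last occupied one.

The precedence chain requires at least 3 distinct slots.
Could 3 slots be enough, i.e. nothing placed later than 4pm? No: Planning must come after VendorCall (at 2pm or later) → {3pm, 4pm}; VendorCall must come before Planning (at 4pm or earlier) → {2pm, 3pm}; Retro must come after VendorCall (at 2pm or later) → {3pm, 4pm}; Standup must come after Planning (at 3pm or later) → {4pm}; Planning must come before Standup (at 4pm or earlier) → {3pm}; Retro must come after Planning (at 3pm or later) → {4pm}; Standup can't share with Retro (4pm) → nothing is left.
So 3 slots is not enough.
4 works (last occupied slot: 5pm): for example Retro -> 4pm; VendorCall -> 2pm; Planning -> 3pm; OffsitePrep -> 2pm; Standup -> 5pm.

4 slots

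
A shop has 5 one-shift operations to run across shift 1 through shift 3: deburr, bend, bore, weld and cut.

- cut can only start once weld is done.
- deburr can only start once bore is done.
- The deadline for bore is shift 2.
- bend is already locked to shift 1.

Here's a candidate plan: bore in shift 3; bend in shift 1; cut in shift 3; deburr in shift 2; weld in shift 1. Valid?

No — it violates: deburr can only start once bore is done

cut can only start once weld is done — holds.
bend is already locked to shift 1 — holds.
deburr can only start once bore is done — violated.
The deadline for bore is shift 2 — violated.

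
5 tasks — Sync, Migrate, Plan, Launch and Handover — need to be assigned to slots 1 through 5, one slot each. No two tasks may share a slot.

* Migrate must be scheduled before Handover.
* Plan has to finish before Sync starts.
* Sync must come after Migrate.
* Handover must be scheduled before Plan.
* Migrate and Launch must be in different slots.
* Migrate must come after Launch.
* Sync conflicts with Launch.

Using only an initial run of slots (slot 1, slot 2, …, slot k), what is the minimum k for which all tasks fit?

The precedence chain requires at least 5 distinct slots.
With at most 1 per slot and 5 tasks, at least 5 slots are needed.
5 works (last occupied slot: 5): for example Plan -> 4, Launch -> 1, Migrate -> 2, Handover -> 3, Sync -> 5.

5 slots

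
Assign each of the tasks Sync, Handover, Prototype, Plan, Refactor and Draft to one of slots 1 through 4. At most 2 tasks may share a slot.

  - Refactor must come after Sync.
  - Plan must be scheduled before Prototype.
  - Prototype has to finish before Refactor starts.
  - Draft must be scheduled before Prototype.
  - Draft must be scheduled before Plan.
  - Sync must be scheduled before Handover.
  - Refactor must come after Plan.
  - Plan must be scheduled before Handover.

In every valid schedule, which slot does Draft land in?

Downstream work caps Draft at 1.
So Draft is pinned to 1.

1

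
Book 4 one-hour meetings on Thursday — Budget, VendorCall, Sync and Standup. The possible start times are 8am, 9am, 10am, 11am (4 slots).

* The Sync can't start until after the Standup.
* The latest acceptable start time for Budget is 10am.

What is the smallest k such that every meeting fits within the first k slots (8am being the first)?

The precedence chain requires at least 2 distinct slots.
2 works (last occupied slot: 9am): for example Budget=8am, Sync=9am, VendorCall=8am, Standup=8am.

2 slots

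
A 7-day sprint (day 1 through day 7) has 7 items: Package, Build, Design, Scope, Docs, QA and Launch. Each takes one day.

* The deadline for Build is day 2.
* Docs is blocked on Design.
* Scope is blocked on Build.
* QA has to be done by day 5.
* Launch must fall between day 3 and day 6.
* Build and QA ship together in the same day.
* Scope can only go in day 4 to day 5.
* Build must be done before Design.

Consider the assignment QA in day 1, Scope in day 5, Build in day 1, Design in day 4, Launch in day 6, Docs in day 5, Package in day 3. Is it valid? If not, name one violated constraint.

Valid

Build must be done before Design — holds.
Scope can only go in day 4 to day 5 — holds.
Build and QA ship together in the same day — holds.
Docs is blocked on Design — holds.
The deadline for Build is day 2 — holds.
Launch must fall between day 3 and day 6 — holds.
Scope is blocked on Build — holds.
QA has to be done by day 5 — holds.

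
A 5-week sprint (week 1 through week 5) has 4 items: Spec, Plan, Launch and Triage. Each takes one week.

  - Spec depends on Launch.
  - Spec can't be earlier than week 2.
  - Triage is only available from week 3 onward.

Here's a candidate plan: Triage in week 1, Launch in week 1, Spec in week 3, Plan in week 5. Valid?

No. Triage is only available from week 3 onward is not satisfied.

Triage is only available from week 3 onward — violated.
Spec depends on Launch — holds.
Spec can't be earlier than week 2 — holds.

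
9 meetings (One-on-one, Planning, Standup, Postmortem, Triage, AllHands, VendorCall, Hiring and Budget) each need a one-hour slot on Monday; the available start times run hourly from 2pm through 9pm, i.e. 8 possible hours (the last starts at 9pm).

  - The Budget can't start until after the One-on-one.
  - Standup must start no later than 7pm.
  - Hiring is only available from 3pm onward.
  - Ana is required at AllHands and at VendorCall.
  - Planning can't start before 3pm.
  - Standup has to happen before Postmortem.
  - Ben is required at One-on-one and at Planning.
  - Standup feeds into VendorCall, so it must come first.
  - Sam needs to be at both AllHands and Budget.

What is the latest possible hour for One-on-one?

Downstream work caps One-on-one at 8pm.
One-on-one at 8pm is achievable: Standup in 2pm; Planning in 3pm; Hiring in 3pm; AllHands in 2pm; Budget in 9pm; Postmortem in 3pm; VendorCall in 3pm; Triage in 2pm; One-on-one in 8pm.

8pm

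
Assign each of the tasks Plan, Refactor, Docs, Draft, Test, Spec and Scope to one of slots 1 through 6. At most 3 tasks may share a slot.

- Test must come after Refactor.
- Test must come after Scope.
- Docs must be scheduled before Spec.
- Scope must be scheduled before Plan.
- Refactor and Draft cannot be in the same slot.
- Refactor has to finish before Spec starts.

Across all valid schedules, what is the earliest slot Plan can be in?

Precedence pushes Plan to at least 2.
Plan at 2 is achievable: Docs=1, Test=2, Refactor=1, Draft=3, Scope=1, Spec=2, Plan=2.

2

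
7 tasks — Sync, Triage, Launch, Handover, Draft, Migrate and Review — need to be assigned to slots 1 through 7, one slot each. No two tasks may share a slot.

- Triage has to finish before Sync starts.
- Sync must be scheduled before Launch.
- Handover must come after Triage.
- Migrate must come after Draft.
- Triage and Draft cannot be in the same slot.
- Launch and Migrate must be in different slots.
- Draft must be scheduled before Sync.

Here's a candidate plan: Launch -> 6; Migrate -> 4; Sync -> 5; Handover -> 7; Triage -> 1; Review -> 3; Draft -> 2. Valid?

No two tasks may share a slot — holds.
Handover must come after Triage — holds.
Draft must be scheduled before Sync — holds.
Triage and Draft cannot be in the same slot — holds.
Launch and Migrate must be in different slots — holds.
Migrate must come after Draft — holds.
Sync must be scheduled before Launch — holds.
Triage has to finish before Sync starts — holds.

Yes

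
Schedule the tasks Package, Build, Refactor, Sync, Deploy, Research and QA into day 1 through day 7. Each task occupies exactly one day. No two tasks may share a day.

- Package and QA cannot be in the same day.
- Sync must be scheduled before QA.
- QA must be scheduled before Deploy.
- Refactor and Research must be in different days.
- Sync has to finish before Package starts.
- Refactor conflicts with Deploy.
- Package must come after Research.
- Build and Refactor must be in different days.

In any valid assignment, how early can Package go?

day 3

Precedence pushes Package to at least day 2.
Package at day 3 is achievable: Build=day 6; Refactor=day 7; Deploy=day 5; Package=day 3; QA=day 4; Sync=day 1; Research=day 2.
Nothing earlier works — the conflict and capacity constraints rule out every day before day 3.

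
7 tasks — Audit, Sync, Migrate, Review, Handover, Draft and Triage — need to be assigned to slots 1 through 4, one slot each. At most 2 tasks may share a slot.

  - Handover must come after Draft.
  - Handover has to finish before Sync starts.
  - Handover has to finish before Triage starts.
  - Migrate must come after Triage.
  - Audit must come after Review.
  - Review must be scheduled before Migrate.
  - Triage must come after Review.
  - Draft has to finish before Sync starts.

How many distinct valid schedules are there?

6

Splitting on Audit: it can be 2 (2), 3 (2), 4 (2). Listing each branch's schedules as (Sync, Migrate, Review, Handover, Draft, Triage):
Audit=2: (3,4,1,2,1,3) (4,4,1,2,1,3) — 2.
Audit=3: (4,4,1,2,1,3) (4,4,2,2,1,3) — 2.
Audit=4: (3,4,1,2,1,3) (3,4,2,2,1,3) — 2.
Summing: 2 + 2 + 2 = 6.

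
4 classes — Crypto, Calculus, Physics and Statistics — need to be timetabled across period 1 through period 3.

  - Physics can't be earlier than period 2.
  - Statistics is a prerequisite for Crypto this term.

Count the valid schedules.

Splitting on Crypto: it can be period 2 (6), period 3 (12). Listing each branch's schedules as (Calculus, Physics, Statistics) by period number:
Crypto=period 2: (1,2,1) (1,3,1) (2,2,1) (2,3,1) (3,2,1) (3,3,1) — 6.
Crypto=period 3: (1,2,1) (1,2,2) (1,3,1) (1,3,2) (2,2,1) (2,2,2) (2,3,1) (2,3,2) (3,2,1) (3,2,2) (3,3,1) (3,3,2) — 12.
Summing: 6 + 12 = 18.

18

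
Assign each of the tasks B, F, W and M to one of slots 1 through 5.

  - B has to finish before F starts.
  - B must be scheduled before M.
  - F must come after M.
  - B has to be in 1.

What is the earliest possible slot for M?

Precedence pushes M to at least 2; downstream work caps M at 4.
M at 2 is achievable: W -> 1; M -> 2; F -> 3; B -> 1.

2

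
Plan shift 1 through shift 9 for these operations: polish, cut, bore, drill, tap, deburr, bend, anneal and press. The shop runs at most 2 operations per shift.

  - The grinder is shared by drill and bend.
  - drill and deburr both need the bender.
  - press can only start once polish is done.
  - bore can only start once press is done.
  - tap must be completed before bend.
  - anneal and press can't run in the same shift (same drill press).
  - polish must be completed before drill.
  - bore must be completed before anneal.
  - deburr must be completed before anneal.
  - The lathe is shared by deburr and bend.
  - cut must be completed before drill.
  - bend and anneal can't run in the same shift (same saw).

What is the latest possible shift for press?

shift 7

Precedence pushes press to at least shift 2; downstream work caps press at shift 7.
press at shift 7 is achievable: bore -> shift 8, tap -> shift 2, press -> shift 7, deburr -> shift 3, drill -> shift 2, cut -> shift 1, bend -> shift 4, anneal -> shift 9, polish -> shift 1.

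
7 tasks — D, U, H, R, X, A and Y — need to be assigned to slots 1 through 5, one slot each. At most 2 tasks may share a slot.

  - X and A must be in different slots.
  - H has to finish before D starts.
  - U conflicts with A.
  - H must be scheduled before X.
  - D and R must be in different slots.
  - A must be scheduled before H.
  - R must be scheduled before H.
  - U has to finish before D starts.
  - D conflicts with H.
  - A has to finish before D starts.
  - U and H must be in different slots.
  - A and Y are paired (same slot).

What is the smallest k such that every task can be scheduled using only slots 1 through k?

The precedence chain requires at least 3 distinct slots.
With at most 2 per slot and 7 tasks, at least 4 slots are needed.
4 works (last occupied slot: 4): for example D -> 4, X -> 4, Y -> 1, U -> 2, A -> 1, R -> 2, H -> 3.

4 slots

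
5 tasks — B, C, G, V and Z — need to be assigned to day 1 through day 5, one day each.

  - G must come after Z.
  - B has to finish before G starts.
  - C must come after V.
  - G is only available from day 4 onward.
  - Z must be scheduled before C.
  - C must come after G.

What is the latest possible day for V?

day 4

Downstream work caps V at day 4.
V at day 4 is achievable: V=day 4; C=day 5; G=day 4; Z=day 1; B=day 1.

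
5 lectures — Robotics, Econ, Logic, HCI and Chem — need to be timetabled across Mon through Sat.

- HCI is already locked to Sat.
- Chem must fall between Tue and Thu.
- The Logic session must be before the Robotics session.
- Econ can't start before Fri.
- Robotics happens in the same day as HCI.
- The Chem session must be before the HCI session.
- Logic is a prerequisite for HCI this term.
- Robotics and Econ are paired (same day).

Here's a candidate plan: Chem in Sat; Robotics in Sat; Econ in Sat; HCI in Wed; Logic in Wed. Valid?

No. The Chem session must be before the HCI session is not satisfied.

The Chem session must be before the HCI session — violated.
The Logic session must be before the Robotics session — holds.
Logic is a prerequisite for HCI this term — violated.
Robotics happens in the same day as HCI — violated.
Econ can't start before Fri — holds.
Robotics and Econ are paired (same day) — holds.
HCI is already locked to Sat — violated.
Chem must fall between Tue and Thu — violated.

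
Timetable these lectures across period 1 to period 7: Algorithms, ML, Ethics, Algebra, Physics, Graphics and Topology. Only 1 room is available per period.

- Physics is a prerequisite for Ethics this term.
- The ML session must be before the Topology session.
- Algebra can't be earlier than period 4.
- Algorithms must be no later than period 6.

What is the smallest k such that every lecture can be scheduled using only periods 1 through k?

7 periods

The precedence chain requires at least 2 distinct periods.
With at most 1 per period and 7 lectures, at least 7 periods are needed.
Algebra can't be placed before period 4, so the schedule must run through at least period 4.
7 works (last occupied period: period 7): for example Graphics in period 7, Algorithms in period 1, Algebra in period 4, Topology in period 6, Ethics in period 5, Physics in period 3, ML in period 2.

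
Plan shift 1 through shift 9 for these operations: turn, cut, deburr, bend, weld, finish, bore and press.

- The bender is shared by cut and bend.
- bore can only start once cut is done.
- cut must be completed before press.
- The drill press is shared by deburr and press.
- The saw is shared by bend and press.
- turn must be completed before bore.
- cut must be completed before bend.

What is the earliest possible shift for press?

shift 2

Precedence pushes press to at least shift 2.
press at shift 2 is achievable: bore=shift 2, finish=shift 1, turn=shift 1, bend=shift 3, cut=shift 1, press=shift 2, weld=shift 1, deburr=shift 1.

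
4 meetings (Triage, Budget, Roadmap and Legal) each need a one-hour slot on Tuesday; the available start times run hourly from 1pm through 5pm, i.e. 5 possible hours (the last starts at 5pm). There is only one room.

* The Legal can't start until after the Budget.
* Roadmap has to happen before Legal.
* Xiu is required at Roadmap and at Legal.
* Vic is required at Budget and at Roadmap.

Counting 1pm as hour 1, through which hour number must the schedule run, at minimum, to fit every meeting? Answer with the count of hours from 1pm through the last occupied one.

4

The precedence chain requires at least 2 distinct hours.
With at most 1 per hour and 4 meetings, at least 4 hours are needed.
4 works (last occupied hour: 4pm): for example Budget in 1pm; Roadmap in 2pm; Legal in 3pm; Triage in 4pm.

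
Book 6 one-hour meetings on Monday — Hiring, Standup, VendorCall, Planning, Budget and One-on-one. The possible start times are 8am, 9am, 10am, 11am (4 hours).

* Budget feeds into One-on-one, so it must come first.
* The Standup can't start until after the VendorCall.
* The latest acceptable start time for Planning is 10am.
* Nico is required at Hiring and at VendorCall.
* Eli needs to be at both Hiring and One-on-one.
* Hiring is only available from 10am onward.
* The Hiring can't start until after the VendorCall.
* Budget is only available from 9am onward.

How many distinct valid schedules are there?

48

Splitting on Hiring: it can be 10am (30), 11am (18). Listing each branch's schedules as (Standup, VendorCall, Planning, Budget, One-on-one):
Hiring=10am: (9am,8am,8am,9am,11am) (9am,8am,8am,10am,11am) (9am,8am,9am,9am,11am) (9am,8am,9am,10am,11am) (9am,8am,10am,9am,11am) (9am,8am,10am,10am,11am) (10am,8am,8am,9am,11am) (10am,8am,8am,10am,11am) (10am,8am,9am,9am,11am) (10am,8am,9am,10am,11am) (10am,8am,10am,9am,11am) (10am,8am,10am,10am,11am) (10am,9am,8am,9am,11am) (10am,9am,8am,10am,11am) (10am,9am,9am,9am,11am) (10am,9am,9am,10am,11am) (10am,9am,10am,9am,11am) (10am,9am,10am,10am,11am) (11am,8am,8am,9am,11am) (11am,8am,8am,10am,11am) (11am,8am,9am,9am,11am) (11am,8am,9am,10am,11am) (11am,8am,10am,9am,11am) (11am,8am,10am,10am,11am) (11am,9am,8am,9am,11am) (11am,9am,8am,10am,11am) (11am,9am,9am,9am,11am) (11am,9am,9am,10am,11am) (11am,9am,10am,9am,11am) (11am,9am,10am,10am,11am) — 30.
Hiring=11am: (9am,8am,8am,9am,10am) (9am,8am,9am,9am,10am) (9am,8am,10am,9am,10am) (10am,8am,8am,9am,10am) (10am,8am,9am,9am,10am) (10am,8am,10am,9am,10am) (10am,9am,8am,9am,10am) (10am,9am,9am,9am,10am) (10am,9am,10am,9am,10am) (11am,8am,8am,9am,10am) (11am,8am,9am,9am,10am) (11am,8am,10am,9am,10am) (11am,9am,8am,9am,10am) (11am,9am,9am,9am,10am) (11am,9am,10am,9am,10am) (11am,10am,8am,9am,10am) (11am,10am,9am,9am,10am) (11am,10am,10am,9am,10am) — 18.
Summing: 30 + 18 = 48.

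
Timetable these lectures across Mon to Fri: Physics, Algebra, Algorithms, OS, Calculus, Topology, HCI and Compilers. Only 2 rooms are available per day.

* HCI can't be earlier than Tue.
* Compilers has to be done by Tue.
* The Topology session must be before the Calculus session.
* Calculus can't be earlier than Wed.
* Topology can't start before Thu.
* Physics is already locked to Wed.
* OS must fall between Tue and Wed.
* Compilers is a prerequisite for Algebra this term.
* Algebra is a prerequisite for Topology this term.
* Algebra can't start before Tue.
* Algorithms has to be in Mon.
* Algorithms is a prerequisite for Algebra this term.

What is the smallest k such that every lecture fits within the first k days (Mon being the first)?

The precedence chain requires at least 4 distinct days.
With at most 2 per day and 8 lectures, at least 4 days are needed.
Propagating the time windows through the other constraints, Calculus can't land before Fri — that is day 5 counting from Mon — so the schedule must run through at least 5 days.
5 works (last occupied day: Fri): for example Compilers -> Mon; Algorithms -> Mon; Calculus -> Fri; Physics -> Wed; Algebra -> Tue; OS -> Tue; HCI -> Wed; Topology -> Thu.

5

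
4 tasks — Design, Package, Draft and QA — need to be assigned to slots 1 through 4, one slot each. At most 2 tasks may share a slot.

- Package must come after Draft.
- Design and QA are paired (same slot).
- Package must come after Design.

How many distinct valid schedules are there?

8

Splitting on Design: it can be 1 (3), 2 (3), 3 (2). Listing each branch's schedules as (Package, Draft, QA):
Design=1: (3,2,1) (4,2,1) (4,3,1) — 3.
Design=2: (3,1,2) (4,1,2) (4,3,2) — 3.
Design=3: (4,1,3) (4,2,3) — 2.
Summing: 3 + 3 + 2 = 8.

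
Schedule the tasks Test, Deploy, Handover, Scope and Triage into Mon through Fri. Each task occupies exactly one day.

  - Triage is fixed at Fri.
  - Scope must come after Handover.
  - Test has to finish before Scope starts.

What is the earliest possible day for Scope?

Tue

Precedence pushes Scope to at least Tue.
Scope at Tue is achievable: Triage=Fri, Handover=Mon, Scope=Tue, Deploy=Mon, Test=Mon.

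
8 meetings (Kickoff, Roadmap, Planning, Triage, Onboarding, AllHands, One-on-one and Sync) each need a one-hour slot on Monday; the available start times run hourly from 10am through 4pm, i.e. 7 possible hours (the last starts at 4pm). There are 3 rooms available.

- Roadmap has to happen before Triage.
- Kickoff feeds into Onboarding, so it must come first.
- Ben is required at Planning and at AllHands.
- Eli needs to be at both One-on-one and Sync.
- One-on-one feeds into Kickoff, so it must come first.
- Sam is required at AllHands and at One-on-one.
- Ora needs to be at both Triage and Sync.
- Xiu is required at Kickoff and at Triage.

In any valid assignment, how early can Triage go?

11am

Precedence pushes Triage to at least 11am.
Triage at 11am is achievable: One-on-one in 10am; Kickoff in 12pm; Onboarding in 1pm; Roadmap in 10am; Triage in 11am; Planning in 10am; Sync in 12pm; AllHands in 11am.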